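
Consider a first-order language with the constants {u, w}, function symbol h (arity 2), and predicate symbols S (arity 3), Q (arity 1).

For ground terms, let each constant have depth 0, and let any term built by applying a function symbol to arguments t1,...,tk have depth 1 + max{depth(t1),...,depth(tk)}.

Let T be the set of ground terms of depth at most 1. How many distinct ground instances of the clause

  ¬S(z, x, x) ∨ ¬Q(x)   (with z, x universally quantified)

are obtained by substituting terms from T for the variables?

Ground terms of depth ≤ 1:
  Let N_k count ground terms of depth at most k. Each non-constant term of depth ≤ k is some function symbol applied to depth-≤(k−1) arguments, giving N_k = 2 + N_{k-1}^2.
  N_0 = 2
  N_1 = 2 + 2^2 = 6
  Explicitly: u, w, h(u, u), h(u, w), h(w, u), h(w, w).
So there are 6 ground terms available for substitution.
The body mentions every one of the 2 quantified variables; since ground terms form a free algebra, no two substitutions collapse to the same formula.
Number of ground instances = 6^2 = 36.

36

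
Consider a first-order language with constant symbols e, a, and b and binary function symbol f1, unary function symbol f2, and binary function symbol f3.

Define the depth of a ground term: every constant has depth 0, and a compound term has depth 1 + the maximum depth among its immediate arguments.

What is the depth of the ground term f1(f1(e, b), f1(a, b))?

depth(f1(e, b)) = 1 + max(0, 0) = 1
depth(f1(a, b)) = 1 + max(0, 0) = 1
depth(f1(f1(e, b), f1(a, b))) = 1 + max(1, 1) = 2

2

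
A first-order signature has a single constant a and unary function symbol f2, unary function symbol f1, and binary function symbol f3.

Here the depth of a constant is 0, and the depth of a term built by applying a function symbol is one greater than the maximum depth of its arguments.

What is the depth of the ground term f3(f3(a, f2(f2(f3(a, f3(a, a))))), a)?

6

depth(f3(a, a)) = 1 + max(0, 0) = 1
depth(f3(a, f3(a, a))) = 1 + max(0, 1) = 2
depth(f2(f3(a, f3(a, a)))) = 1 + depth(f3(a, f3(a, a))) = 1 + 2 = 3
depth(f2(f2(f3(a, f3(a, a))))) = 1 + depth(f2(f3(a, f3(a, a)))) = 1 + 3 = 4
depth(f3(a, f2(f2(f3(a, f3(a, a)))))) = 1 + max(0, 4) = 5
depth(f3(f3(a, f2(f2(f3(a, f3(a, a))))), a)) = 1 + max(5, 0) = 6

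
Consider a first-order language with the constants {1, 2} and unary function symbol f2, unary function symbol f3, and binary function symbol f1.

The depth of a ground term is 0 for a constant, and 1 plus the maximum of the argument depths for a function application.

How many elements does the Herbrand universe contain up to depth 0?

Let N_k = |{terms of depth ≤ k}|. Then N_0 = 2 and N_k = 2 + N_{k-1} + N_{k-1} + N_{k-1}^2 for k ≥ 1 (one summand per function symbol, arity giving the exponent).
N_0 = 2
Explicitly: 1, 2.

2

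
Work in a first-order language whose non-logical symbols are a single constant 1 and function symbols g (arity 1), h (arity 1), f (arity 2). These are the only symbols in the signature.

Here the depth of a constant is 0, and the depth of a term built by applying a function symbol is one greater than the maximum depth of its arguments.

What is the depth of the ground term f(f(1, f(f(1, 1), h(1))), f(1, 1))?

depth(f(1, 1)) = 1 + max(0, 0) = 1
depth(h(1)) = 1 + depth(1) = 1 + 0 = 1
depth(f(f(1, 1), h(1))) = 1 + max(1, 1) = 2
depth(f(1, f(f(1, 1), h(1)))) = 1 + max(0, 2) = 3
depth(f(f(1, f(f(1, 1), h(1))), f(1, 1))) = 1 + max(3, 1) = 4

4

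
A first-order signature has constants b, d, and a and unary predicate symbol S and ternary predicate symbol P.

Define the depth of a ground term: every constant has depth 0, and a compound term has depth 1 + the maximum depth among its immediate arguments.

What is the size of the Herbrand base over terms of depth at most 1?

First count ground terms of depth ≤ 1.
With no function symbols every ground term is a constant, so there are exactly 3 ground terms at every depth bound.
N_0 = 3
N_1 = 3
Explicitly: b, d, a.
So |H| = 3.
A ground atom is a predicate applied to a tuple of terms from H, so the count is the sum over predicates of |H|^arity:
  S: 3;  P: 3^3 = 27
Total ground atoms: 3 + 27 = 30.

30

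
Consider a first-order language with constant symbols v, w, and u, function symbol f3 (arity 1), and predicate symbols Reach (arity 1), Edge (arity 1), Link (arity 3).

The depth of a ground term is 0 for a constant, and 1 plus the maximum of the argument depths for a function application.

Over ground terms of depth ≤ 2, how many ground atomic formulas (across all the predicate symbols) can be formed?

747

First count ground terms of depth ≤ 2.
Write N_k for the number of ground terms of depth ≤ k. A term of depth ≤ k is either a constant or a function symbol applied to arguments of depth ≤ k−1, so N_k = 3 + N_{k-1}.
N_0 = 3
N_1 = 3 + 3 = 6
N_2 = 3 + 6 = 9
Explicitly: v, w, u, f3(v), f3(w), f3(u), f3(f3(v)), f3(f3(w)), f3(f3(u)).
So |H| = 9.
For each predicate symbol, the number of ground atoms is |H| raised to its arity; summing:
  Reach: 9;  Edge: 9;  Link: 9^3 = 729
Total ground atoms: 9 + 9 + 729 = 747.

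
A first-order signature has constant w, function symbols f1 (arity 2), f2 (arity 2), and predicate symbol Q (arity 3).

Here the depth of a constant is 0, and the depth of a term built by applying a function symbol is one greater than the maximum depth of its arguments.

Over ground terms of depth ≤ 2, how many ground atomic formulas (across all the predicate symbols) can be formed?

6859

First count ground terms of depth ≤ 2.
Count level by level. With function symbols f1/2, f2/2, the terms of depth ≤ k are the 1 constant together with each function applied to depth-≤(k−1) tuples, so N_k = 1 + N_{k-1}^2 + N_{k-1}^2.
N_0 = 1
N_1 = 1 + 1^2 + 1^2 = 3
N_2 = 1 + 3^2 + 3^2 = 19
So |H| = 19.
Ground atoms are formed by filling each argument slot of a predicate with a term from H, so an r-ary predicate gives |H|^r atoms:
  Q: 19^3 = 6859
Total ground atoms: 6859.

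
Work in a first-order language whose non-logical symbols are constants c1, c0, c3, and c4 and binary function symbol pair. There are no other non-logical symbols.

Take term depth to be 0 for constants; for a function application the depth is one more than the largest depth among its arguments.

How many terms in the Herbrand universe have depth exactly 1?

16

If N_k denotes the number of depth-≤k ground terms, the 4 constants give N_0 = 4, and each function symbol of arity r contributes N_{k-1}^r new terms at level k: N_k = 4 + N_{k-1}^2.
N_0 = 4
N_1 = 4 + 4^2 = 20
Terms of depth exactly 1: N_1 − N_0 = 20 − 4 = 16.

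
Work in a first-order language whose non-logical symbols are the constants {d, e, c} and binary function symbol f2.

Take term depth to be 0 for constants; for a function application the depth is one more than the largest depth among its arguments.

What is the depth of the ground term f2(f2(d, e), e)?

depth(f2(d, e)) = 1 + max(0, 0) = 1
depth(f2(f2(d, e), e)) = 1 + max(1, 0) = 2

2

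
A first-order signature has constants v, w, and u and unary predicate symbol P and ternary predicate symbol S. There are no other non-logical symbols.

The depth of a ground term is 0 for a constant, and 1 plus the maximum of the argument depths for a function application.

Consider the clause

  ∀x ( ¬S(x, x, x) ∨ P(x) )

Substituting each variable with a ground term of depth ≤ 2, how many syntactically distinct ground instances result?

3

Ground terms of depth ≤ 2:
  With no function symbols every ground term is a constant, so there are exactly 3 ground terms at every depth bound.
  N_0 = 3
  N_1 = 3
  N_2 = 3
  Explicitly: v, w, u.
So there are 3 ground terms available for substitution.
There is 1 variable to instantiate (x),  occurring in at least one literal, so different choices give different ground instances.
Number of ground instances = 3.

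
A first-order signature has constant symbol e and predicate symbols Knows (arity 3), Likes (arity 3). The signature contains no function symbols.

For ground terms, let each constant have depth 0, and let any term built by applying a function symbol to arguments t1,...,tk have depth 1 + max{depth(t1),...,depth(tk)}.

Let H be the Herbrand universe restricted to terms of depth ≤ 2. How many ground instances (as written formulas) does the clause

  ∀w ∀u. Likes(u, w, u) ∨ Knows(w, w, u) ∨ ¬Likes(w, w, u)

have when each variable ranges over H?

1

Ground terms of depth ≤ 2:
  With no function symbols every ground term is a constant, so there is exactly 1 ground term at every depth bound.
  N_0 = 1
  N_1 = 1
  N_2 = 1
  Explicitly: e.
So there is exactly 1 ground term available for substitution.
The body mentions every one of the 2 quantified variables; since ground terms form a free algebra, no two substitutions collapse to the same formula.
Number of ground instances = 1^2 = 1.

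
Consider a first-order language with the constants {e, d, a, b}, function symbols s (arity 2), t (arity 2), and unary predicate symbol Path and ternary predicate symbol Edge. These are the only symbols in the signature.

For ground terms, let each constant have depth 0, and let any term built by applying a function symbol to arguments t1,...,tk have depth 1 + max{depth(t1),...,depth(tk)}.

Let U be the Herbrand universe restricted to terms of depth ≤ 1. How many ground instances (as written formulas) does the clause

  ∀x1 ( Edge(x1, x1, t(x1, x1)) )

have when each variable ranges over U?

36

Ground terms of depth ≤ 1:
  Let N_k count ground terms of depth at most k. Each non-constant term of depth ≤ k is some function symbol applied to depth-≤(k−1) arguments, giving N_k = 4 + N_{k-1}^2 + N_{k-1}^2.
  N_0 = 4
  N_1 = 4 + 4^2 + 4^2 = 36
So there are 36 ground terms available for substitution.
The body mentions the single quantified variable x1; since ground terms form a free algebra, no two substitutions collapse to the same formula.
Number of ground instances = 36.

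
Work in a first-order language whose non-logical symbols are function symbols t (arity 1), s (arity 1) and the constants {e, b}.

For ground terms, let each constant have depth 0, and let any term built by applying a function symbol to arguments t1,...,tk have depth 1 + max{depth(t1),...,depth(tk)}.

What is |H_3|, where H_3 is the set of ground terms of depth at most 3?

Write N_k for the number of ground terms of depth ≤ k. A term of depth ≤ k is either a constant or a function symbol applied to arguments of depth ≤ k−1, so N_k = 2 + N_{k-1} + N_{k-1}.
N_0 = 2
N_1 = 2 + 2 + 2 = 6
N_2 = 2 + 6 + 6 = 14
N_3 = 2 + 14 + 14 = 30

30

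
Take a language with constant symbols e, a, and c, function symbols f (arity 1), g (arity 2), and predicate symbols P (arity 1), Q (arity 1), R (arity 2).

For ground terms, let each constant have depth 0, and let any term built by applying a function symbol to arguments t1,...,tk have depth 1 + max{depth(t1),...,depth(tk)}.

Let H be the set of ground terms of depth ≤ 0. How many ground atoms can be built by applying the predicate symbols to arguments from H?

First count ground terms of depth ≤ 0.
Count level by level. With function symbols f/1, g/2, the terms of depth ≤ k are the 3 constants together with each function applied to depth-≤(k−1) tuples, so N_k = 3 + N_{k-1} + N_{k-1}^2.
N_0 = 3
Explicitly: e, a, c.
So |H| = 3.
Ground atoms are formed by filling each argument slot of a predicate with a term from H, so an r-ary predicate gives |H|^r atoms:
  P: 3;  Q: 3;  R: 3^2 = 9
Total ground atoms: 3 + 3 + 9 = 15.

15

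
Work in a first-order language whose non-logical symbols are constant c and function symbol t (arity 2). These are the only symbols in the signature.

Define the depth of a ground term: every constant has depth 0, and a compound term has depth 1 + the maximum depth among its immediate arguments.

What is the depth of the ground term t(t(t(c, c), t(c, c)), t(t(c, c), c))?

3

depth(t(c, c)) = 1 + max(0, 0) = 1
depth(t(t(c, c), t(c, c))) = 1 + max(1, 1) = 2
depth(t(t(c, c), c)) = 1 + max(1, 0) = 2
depth(t(t(t(c, c), t(c, c)), t(t(c, c), c))) = 1 + max(2, 2) = 3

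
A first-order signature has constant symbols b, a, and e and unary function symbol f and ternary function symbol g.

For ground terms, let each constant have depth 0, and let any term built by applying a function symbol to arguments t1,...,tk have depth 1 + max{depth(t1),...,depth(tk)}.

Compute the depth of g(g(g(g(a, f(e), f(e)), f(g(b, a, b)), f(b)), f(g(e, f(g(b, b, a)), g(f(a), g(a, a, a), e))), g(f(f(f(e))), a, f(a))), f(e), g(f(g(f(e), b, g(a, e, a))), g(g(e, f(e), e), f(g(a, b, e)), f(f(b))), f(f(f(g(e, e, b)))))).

depth(f(e)) = 1 + depth(e) = 1 + 0 = 1
depth(g(a, f(e), f(e))) = 1 + max(0, 1, 1) = 2
depth(g(b, a, b)) = 1 + max(0, 0, 0) = 1
depth(f(g(b, a, b))) = 1 + depth(g(b, a, b)) = 1 + 1 = 2
depth(f(b)) = 1 + depth(b) = 1 + 0 = 1
depth(g(g(a, f(e), f(e)), f(g(b, a, b)), f(b))) = 1 + max(2, 2, 1) = 3
depth(g(b, b, a)) = 1 + max(0, 0, 0) = 1
depth(f(g(b, b, a))) = 1 + depth(g(b, b, a)) = 1 + 1 = 2
depth(f(a)) = 1 + depth(a) = 1 + 0 = 1
depth(g(a, a, a)) = 1 + max(0, 0, 0) = 1
depth(g(f(a), g(a, a, a), e)) = 1 + max(1, 1, 0) = 2
depth(g(e, f(g(b, b, a)), g(f(a), g(a, a, a), e))) = 1 + max(0, 2, 2) = 3
depth(f(g(e, f(g(b, b, a)), g(f(a), g(a, a, a), e)))) = 1 + depth(g(e, f(g(b, b, a)), g(f(a), g(a, a, a), e))) = 1 + 3 = 4
depth(f(f(e))) = 1 + depth(f(e)) = 1 + 1 = 2
depth(f(f(f(e)))) = 1 + depth(f(f(e))) = 1 + 2 = 3
depth(g(f(f(f(e))), a, f(a))) = 1 + max(3, 0, 1) = 4
depth(g(g(g(a, f(e), f(e)), f(g(b, a, b)), f(b)), f(g(e, f(g(b, b, a)), g(f(a), g(a, a, a), e))), g(f(f(f(e))), a, f(a)))) = 1 + max(3, 4, 4) = 5
depth(g(a, e, a)) = 1 + max(0, 0, 0) = 1
depth(g(f(e), b, g(a, e, a))) = 1 + max(1, 0, 1) = 2
depth(f(g(f(e), b, g(a, e, a)))) = 1 + depth(g(f(e), b, g(a, e, a))) = 1 + 2 = 3
depth(g(e, f(e), e)) = 1 + max(0, 1, 0) = 2
depth(g(a, b, e)) = 1 + max(0, 0, 0) = 1
depth(f(g(a, b, e))) = 1 + depth(g(a, b, e)) = 1 + 1 = 2
depth(f(f(b))) = 1 + depth(f(b)) = 1 + 1 = 2
depth(g(g(e, f(e), e), f(g(a, b, e)), f(f(b)))) = 1 + max(2, 2, 2) = 3
depth(g(e, e, b)) = 1 + max(0, 0, 0) = 1
depth(f(g(e, e, b))) = 1 + depth(g(e, e, b)) = 1 + 1 = 2
depth(f(f(g(e, e, b)))) = 1 + depth(f(g(e, e, b))) = 1 + 2 = 3
depth(f(f(f(g(e, e, b))))) = 1 + depth(f(f(g(e, e, b)))) = 1 + 3 = 4
depth(g(f(g(f(e), b, g(a, e, a))), g(g(e, f(e), e), f(g(a, b, e)), f(f(b))), f(f(f(g(e, e, b)))))) = 1 + max(3, 3, 4) = 5
depth(g(g(g(g(a, f(e), f(e)), f(g(b, a, b)), f(b)), f(g(e, f(g(b, b, a)), g(f(a), g(a, a, a), e))), g(f(f(f(e))), a, f(a))), f(e), g(f(g(f(e), b, g(a, e, a))), g(g(e, f(e), e), f(g(a, b, e)), f(f(b))), f(f(f(g(e, e, b))))))) = 1 + max(5, 1, 5) = 6

6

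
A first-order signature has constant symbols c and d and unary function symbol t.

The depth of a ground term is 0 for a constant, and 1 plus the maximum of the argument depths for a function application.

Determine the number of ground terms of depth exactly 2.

Let N_k count ground terms of depth at most k. Each non-constant term of depth ≤ k is some function symbol applied to depth-≤(k−1) arguments, giving N_k = 2 + N_{k-1}.
N_0 = 2
N_1 = 2 + 2 = 4
N_2 = 2 + 4 = 6
Terms of depth exactly 2: N_2 − N_1 = 6 − 4 = 2.

2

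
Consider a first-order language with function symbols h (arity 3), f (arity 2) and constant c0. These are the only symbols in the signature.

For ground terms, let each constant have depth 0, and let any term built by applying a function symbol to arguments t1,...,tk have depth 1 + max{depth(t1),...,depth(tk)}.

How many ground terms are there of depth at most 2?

If N_k denotes the number of depth-≤k ground terms, the 1 constant gives N_0 = 1, and each function symbol of arity r contributes N_{k-1}^r new terms at level k: N_k = 1 + N_{k-1}^3 + N_{k-1}^2.
N_0 = 1
N_1 = 1 + 1^3 + 1^2 = 3
N_2 = 1 + 3^3 + 3^2 = 37

37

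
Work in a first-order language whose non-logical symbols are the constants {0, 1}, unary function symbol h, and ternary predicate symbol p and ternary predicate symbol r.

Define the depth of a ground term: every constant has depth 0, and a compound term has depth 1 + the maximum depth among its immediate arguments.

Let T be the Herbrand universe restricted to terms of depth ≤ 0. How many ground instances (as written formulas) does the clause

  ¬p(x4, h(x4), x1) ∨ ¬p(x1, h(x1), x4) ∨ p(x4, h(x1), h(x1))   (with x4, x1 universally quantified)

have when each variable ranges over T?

4

Ground terms of depth ≤ 0:
  Count level by level. With function symbols h/1, the terms of depth ≤ k are the 2 constants together with each function applied to depth-≤(k−1) tuples, so N_k = 2 + N_{k-1}.
  N_0 = 2
  Explicitly: 0, 1.
So there are 2 ground terms available for substitution.
The clause has 2 distinct variables (x4, x1), each appearing in the body. In the free term algebra distinct substitutions yield syntactically distinct ground instances.
Number of ground instances = 2^2 = 4.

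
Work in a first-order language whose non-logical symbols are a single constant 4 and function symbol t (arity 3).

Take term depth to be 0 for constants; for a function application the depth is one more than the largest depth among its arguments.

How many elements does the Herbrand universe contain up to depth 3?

730

If N_k denotes the number of depth-≤k ground terms, the 1 constant gives N_0 = 1, and each function symbol of arity r contributes N_{k-1}^r new terms at level k: N_k = 1 + N_{k-1}^3.
N_0 = 1
N_1 = 1 + 1^3 = 2
N_2 = 1 + 2^3 = 9
N_3 = 1 + 9^3 = 730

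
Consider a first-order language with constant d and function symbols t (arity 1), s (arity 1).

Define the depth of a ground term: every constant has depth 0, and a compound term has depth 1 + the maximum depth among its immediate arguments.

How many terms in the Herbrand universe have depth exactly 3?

8

Count level by level. With function symbols t/1, s/1, the terms of depth ≤ k are the 1 constant together with each function applied to depth-≤(k−1) tuples, so N_k = 1 + N_{k-1} + N_{k-1}.
N_0 = 1
N_1 = 1 + 1 + 1 = 3
N_2 = 1 + 3 + 3 = 7
N_3 = 1 + 7 + 7 = 15
Terms of depth exactly 3: N_3 − N_2 = 15 − 7 = 8.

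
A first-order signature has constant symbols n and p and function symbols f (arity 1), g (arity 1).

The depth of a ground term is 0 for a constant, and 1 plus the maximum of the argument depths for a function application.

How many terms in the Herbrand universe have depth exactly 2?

Write N_k for the number of ground terms of depth ≤ k. A term of depth ≤ k is either a constant or a function symbol applied to arguments of depth ≤ k−1, so N_k = 2 + N_{k-1} + N_{k-1}.
N_0 = 2
N_1 = 2 + 2 + 2 = 6
N_2 = 2 + 6 + 6 = 14
Terms of depth exactly 2: N_2 − N_1 = 14 − 6 = 8.

8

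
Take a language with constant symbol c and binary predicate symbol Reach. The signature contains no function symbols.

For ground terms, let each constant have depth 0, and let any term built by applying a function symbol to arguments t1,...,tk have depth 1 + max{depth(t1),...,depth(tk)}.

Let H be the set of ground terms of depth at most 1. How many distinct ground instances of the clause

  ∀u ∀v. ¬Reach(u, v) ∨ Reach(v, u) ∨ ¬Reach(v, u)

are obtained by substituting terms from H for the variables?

Ground terms of depth ≤ 1:
  With no function symbols every ground term is a constant, so there is exactly 1 ground term at every depth bound.
  N_0 = 1
  N_1 = 1
So there is exactly 1 ground term available for substitution.
The clause has 2 distinct variables (u, v), each appearing in the body. In the free term algebra distinct substitutions yield syntactically distinct ground instances.
Number of ground instances = 1^2 = 1.

1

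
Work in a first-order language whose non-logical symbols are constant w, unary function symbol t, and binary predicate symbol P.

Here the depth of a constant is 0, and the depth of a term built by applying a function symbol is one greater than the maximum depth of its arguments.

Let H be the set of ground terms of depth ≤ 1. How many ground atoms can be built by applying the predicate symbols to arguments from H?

First count ground terms of depth ≤ 1.
If N_k denotes the number of depth-≤k ground terms, the 1 constant gives N_0 = 1, and each function symbol of arity r contributes N_{k-1}^r new terms at level k: N_k = 1 + N_{k-1}.
N_0 = 1
N_1 = 1 + 1 = 2
Explicitly: w, t(w).
So |H| = 2.
Ground atoms are formed by filling each argument slot of a predicate with a term from H, so an r-ary predicate gives |H|^r atoms:
  P: 2^2 = 4
Total ground atoms: 4.

4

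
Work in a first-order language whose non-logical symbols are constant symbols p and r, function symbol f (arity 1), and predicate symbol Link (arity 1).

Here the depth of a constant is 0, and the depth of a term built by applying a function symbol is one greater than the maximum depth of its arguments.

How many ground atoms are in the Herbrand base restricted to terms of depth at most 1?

First count ground terms of depth ≤ 1.
Count level by level. With function symbols f/1, the terms of depth ≤ k are the 2 constants together with each function applied to depth-≤(k−1) tuples, so N_k = 2 + N_{k-1}.
N_0 = 2
N_1 = 2 + 2 = 4
So |H| = 4.
For each predicate symbol, the number of ground atoms is |H| raised to its arity; summing:
  Link: 4
Total ground atoms: 4.

4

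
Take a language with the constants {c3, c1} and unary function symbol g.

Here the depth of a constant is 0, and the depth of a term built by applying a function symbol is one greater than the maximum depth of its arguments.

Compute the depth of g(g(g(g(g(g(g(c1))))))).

7

depth(g(c1)) = 1 + depth(c1) = 1 + 0 = 1
depth(g(g(c1))) = 1 + depth(g(c1)) = 1 + 1 = 2
depth(g(g(g(c1)))) = 1 + depth(g(g(c1))) = 1 + 2 = 3
depth(g(g(g(g(c1))))) = 1 + depth(g(g(g(c1)))) = 1 + 3 = 4
depth(g(g(g(g(g(c1)))))) = 1 + depth(g(g(g(g(c1))))) = 1 + 4 = 5
depth(g(g(g(g(g(g(c1))))))) = 1 + depth(g(g(g(g(g(c1)))))) = 1 + 5 = 6
depth(g(g(g(g(g(g(g(c1)))))))) = 1 + depth(g(g(g(g(g(g(c1))))))) = 1 + 6 = 7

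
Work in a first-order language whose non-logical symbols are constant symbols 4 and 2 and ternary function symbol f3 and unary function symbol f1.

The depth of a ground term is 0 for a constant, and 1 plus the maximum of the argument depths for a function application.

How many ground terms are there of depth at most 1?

Let N_k count ground terms of depth at most k. Each non-constant term of depth ≤ k is some function symbol applied to depth-≤(k−1) arguments, giving N_k = 2 + N_{k-1}^3 + N_{k-1}.
N_0 = 2
N_1 = 2 + 2^3 + 2 = 12

12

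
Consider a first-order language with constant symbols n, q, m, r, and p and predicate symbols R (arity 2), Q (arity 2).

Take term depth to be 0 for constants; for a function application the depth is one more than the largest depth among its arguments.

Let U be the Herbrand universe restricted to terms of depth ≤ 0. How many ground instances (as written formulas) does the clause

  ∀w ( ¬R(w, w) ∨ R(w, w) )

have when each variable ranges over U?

5

Ground terms of depth ≤ 0:
  With no function symbols every ground term is a constant, so there are exactly 5 ground terms at every depth bound.
  N_0 = 5
So there are 5 ground terms available for substitution.
The variable w ranges independently over the available ground terms, and distinct assignments produce distinct instances.
Number of ground instances = 5.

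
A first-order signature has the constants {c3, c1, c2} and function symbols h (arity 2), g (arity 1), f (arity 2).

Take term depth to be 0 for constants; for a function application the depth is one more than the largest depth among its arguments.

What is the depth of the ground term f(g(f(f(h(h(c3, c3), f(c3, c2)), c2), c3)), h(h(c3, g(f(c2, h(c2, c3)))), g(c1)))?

6

depth(h(c3, c3)) = 1 + max(0, 0) = 1
depth(f(c3, c2)) = 1 + max(0, 0) = 1
depth(h(h(c3, c3), f(c3, c2))) = 1 + max(1, 1) = 2
depth(f(h(h(c3, c3), f(c3, c2)), c2)) = 1 + max(2, 0) = 3
depth(f(f(h(h(c3, c3), f(c3, c2)), c2), c3)) = 1 + max(3, 0) = 4
depth(g(f(f(h(h(c3, c3), f(c3, c2)), c2), c3))) = 1 + depth(f(f(h(h(c3, c3), f(c3, c2)), c2), c3)) = 1 + 4 = 5
depth(h(c2, c3)) = 1 + max(0, 0) = 1
depth(f(c2, h(c2, c3))) = 1 + max(0, 1) = 2
depth(g(f(c2, h(c2, c3)))) = 1 + depth(f(c2, h(c2, c3))) = 1 + 2 = 3
depth(h(c3, g(f(c2, h(c2, c3))))) = 1 + max(0, 3) = 4
depth(g(c1)) = 1 + depth(c1) = 1 + 0 = 1
depth(h(h(c3, g(f(c2, h(c2, c3)))), g(c1))) = 1 + max(4, 1) = 5
depth(f(g(f(f(h(h(c3, c3), f(c3, c2)), c2), c3)), h(h(c3, g(f(c2, h(c2, c3)))), g(c1)))) = 1 + max(5, 5) = 6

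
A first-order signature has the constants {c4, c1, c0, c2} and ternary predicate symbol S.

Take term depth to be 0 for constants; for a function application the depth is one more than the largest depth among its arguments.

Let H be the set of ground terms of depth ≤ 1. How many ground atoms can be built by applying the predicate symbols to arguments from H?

64

First count ground terms of depth ≤ 1.
With no function symbols every ground term is a constant, so there are exactly 4 ground terms at every depth bound.
N_0 = 4
N_1 = 4
So |H| = 4.
Ground atoms are formed by filling each argument slot of a predicate with a term from H, so an r-ary predicate gives |H|^r atoms:
  S: 4^3 = 64
Total ground atoms: 64.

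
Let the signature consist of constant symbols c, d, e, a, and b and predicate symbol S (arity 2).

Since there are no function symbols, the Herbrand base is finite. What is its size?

With no function symbols, the Herbrand universe is just the 5 constants.
Ground atoms per predicate: S: 5^2 = 25.
Herbrand base size = 25 = 25.

25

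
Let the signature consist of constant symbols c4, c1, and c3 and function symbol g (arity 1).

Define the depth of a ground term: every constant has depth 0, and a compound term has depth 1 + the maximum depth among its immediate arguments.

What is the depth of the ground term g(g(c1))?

depth(g(c1)) = 1 + depth(c1) = 1 + 0 = 1
depth(g(g(c1))) = 1 + depth(g(c1)) = 1 + 1 = 2

2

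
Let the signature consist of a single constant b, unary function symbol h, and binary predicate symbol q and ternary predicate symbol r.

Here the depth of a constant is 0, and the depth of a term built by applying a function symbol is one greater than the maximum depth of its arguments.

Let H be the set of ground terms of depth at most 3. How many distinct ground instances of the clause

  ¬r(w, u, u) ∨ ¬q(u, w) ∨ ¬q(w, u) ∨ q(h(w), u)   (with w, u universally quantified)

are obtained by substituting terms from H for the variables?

16

Ground terms of depth ≤ 3:
  Let N_k = |{terms of depth ≤ k}|. Then N_0 = 1 and N_k = 1 + N_{k-1} for k ≥ 1 (one summand per function symbol, arity giving the exponent).
  N_0 = 1
  N_1 = 1 + 1 = 2
  N_2 = 1 + 2 = 3
  N_3 = 1 + 3 = 4
  Explicitly: b, h(b), h(h(b)), h(h(h(b))).
So there are 4 ground terms available for substitution.
There are 2 variables to instantiate (w, u), each occurring in at least one literal, so different choices give different ground instances.
Number of ground instances = 4^2 = 16.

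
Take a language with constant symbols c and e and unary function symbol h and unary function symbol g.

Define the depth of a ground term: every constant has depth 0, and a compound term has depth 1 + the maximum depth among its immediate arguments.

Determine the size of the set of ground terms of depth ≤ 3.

Write N_k for the number of ground terms of depth ≤ k. A term of depth ≤ k is either a constant or a function symbol applied to arguments of depth ≤ k−1, so N_k = 2 + N_{k-1} + N_{k-1}.
N_0 = 2
N_1 = 2 + 2 + 2 = 6
N_2 = 2 + 6 + 6 = 14
N_3 = 2 + 14 + 14 = 30

30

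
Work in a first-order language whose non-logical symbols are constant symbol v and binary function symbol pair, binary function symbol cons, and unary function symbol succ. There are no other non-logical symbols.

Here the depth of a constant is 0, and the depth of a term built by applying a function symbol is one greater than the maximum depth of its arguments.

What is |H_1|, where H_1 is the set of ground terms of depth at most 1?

Write N_k for the number of ground terms of depth ≤ k. A term of depth ≤ k is either a constant or a function symbol applied to arguments of depth ≤ k−1, so N_k = 1 + N_{k-1}^2 + N_{k-1}^2 + N_{k-1}.
N_0 = 1
N_1 = 1 + 1^2 + 1^2 + 1 = 4

4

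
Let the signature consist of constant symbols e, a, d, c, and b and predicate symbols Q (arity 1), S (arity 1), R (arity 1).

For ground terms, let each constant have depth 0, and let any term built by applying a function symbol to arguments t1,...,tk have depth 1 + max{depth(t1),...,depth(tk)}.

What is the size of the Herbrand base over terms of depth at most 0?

First count ground terms of depth ≤ 0.
With no function symbols every ground term is a constant, so there are exactly 5 ground terms at every depth bound.
N_0 = 5
So |H| = 5.
A ground atom is a predicate applied to a tuple of terms from H, so the count is the sum over predicates of |H|^arity:
  Q: 5;  S: 5;  R: 5
Total ground atoms: 5 + 5 + 5 = 15.

15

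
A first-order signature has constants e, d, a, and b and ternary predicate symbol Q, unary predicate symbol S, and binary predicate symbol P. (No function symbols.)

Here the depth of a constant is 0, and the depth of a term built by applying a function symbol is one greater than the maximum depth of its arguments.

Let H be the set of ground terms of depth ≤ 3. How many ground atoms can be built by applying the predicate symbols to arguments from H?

84

First count ground terms of depth ≤ 3.
With no function symbols every ground term is a constant, so there are exactly 4 ground terms at every depth bound.
N_0 = 4
N_1 = 4
N_2 = 4
N_3 = 4
Explicitly: e, d, a, b.
So |H| = 4.
Ground atoms are formed by filling each argument slot of a predicate with a term from H, so an r-ary predicate gives |H|^r atoms:
  Q: 4^3 = 64;  S: 4;  P: 4^2 = 16
Total ground atoms: 64 + 4 + 16 = 84.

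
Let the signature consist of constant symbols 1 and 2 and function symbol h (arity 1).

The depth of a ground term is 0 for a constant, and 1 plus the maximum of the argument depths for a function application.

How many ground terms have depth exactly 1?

2

Let N_k = |{terms of depth ≤ k}|. Then N_0 = 2 and N_k = 2 + N_{k-1} for k ≥ 1 (one summand per function symbol, arity giving the exponent).
N_0 = 2
N_1 = 2 + 2 = 4
Terms of depth exactly 1: N_1 − N_0 = 4 − 2 = 2.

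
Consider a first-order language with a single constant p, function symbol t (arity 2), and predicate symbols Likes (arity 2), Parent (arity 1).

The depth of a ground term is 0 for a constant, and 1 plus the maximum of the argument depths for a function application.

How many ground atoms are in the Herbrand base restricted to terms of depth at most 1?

6

First count ground terms of depth ≤ 1.
If N_k denotes the number of depth-≤k ground terms, the 1 constant gives N_0 = 1, and each function symbol of arity r contributes N_{k-1}^r new terms at level k: N_k = 1 + N_{k-1}^2.
N_0 = 1
N_1 = 1 + 1^2 = 2
Explicitly: p, t(p, p).
So |H| = 2.
Each predicate of arity r yields |H|^r ground atoms (one per choice of an r-tuple from H):
  Likes: 2^2 = 4;  Parent: 2
Total ground atoms: 4 + 2 = 6.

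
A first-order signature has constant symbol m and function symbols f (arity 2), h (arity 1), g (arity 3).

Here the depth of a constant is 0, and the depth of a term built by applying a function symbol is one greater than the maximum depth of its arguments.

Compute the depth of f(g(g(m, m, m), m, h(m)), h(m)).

3

depth(g(m, m, m)) = 1 + max(0, 0, 0) = 1
depth(h(m)) = 1 + depth(m) = 1 + 0 = 1
depth(g(g(m, m, m), m, h(m))) = 1 + max(1, 0, 1) = 2
depth(f(g(g(m, m, m), m, h(m)), h(m))) = 1 + max(2, 1) = 3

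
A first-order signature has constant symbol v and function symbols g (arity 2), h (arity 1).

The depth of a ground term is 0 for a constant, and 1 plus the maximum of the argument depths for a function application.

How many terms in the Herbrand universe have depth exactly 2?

If N_k denotes the number of depth-≤k ground terms, the 1 constant gives N_0 = 1, and each function symbol of arity r contributes N_{k-1}^r new terms at level k: N_k = 1 + N_{k-1}^2 + N_{k-1}.
N_0 = 1
N_1 = 1 + 1^2 + 1 = 3
N_2 = 1 + 3^2 + 3 = 13
Terms of depth exactly 2: N_2 − N_1 = 13 − 3 = 10.

10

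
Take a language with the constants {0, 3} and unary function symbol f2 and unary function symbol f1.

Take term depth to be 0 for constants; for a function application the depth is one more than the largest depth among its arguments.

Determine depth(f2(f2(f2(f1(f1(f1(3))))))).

depth(f1(3)) = 1 + depth(3) = 1 + 0 = 1
depth(f1(f1(3))) = 1 + depth(f1(3)) = 1 + 1 = 2
depth(f1(f1(f1(3)))) = 1 + depth(f1(f1(3))) = 1 + 2 = 3
depth(f2(f1(f1(f1(3))))) = 1 + depth(f1(f1(f1(3)))) = 1 + 3 = 4
depth(f2(f2(f1(f1(f1(3)))))) = 1 + depth(f2(f1(f1(f1(3))))) = 1 + 4 = 5
depth(f2(f2(f2(f1(f1(f1(3))))))) = 1 + depth(f2(f2(f1(f1(f1(3)))))) = 1 + 5 = 6

6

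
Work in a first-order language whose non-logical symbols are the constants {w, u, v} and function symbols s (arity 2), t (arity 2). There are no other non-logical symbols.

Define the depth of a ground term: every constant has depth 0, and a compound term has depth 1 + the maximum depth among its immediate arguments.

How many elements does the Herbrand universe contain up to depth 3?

1566453

Let N_k count ground terms of depth at most k. Each non-constant term of depth ≤ k is some function symbol applied to depth-≤(k−1) arguments, giving N_k = 3 + N_{k-1}^2 + N_{k-1}^2.
N_0 = 3
N_1 = 3 + 3^2 + 3^2 = 21
N_2 = 3 + 21^2 + 21^2 = 885
N_3 = 3 + 885^2 + 885^2 = 1566453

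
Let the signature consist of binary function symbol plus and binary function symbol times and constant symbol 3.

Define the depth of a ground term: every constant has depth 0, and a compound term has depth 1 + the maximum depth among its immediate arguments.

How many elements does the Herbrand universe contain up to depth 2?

19

Let N_k count ground terms of depth at most k. Each non-constant term of depth ≤ k is some function symbol applied to depth-≤(k−1) arguments, giving N_k = 1 + N_{k-1}^2 + N_{k-1}^2.
N_0 = 1
N_1 = 1 + 1^2 + 1^2 = 3
N_2 = 1 + 3^2 + 3^2 = 19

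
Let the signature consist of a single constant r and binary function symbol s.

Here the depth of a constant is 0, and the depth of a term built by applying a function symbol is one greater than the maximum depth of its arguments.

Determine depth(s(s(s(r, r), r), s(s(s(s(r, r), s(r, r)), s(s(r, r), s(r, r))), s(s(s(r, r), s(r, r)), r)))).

depth(s(r, r)) = 1 + max(0, 0) = 1
depth(s(s(r, r), r)) = 1 + max(1, 0) = 2
depth(s(s(r, r), s(r, r))) = 1 + max(1, 1) = 2
depth(s(s(s(r, r), s(r, r)), s(s(r, r), s(r, r)))) = 1 + max(2, 2) = 3
depth(s(s(s(r, r), s(r, r)), r)) = 1 + max(2, 0) = 3
depth(s(s(s(s(r, r), s(r, r)), s(s(r, r), s(r, r))), s(s(s(r, r), s(r, r)), r))) = 1 + max(3, 3) = 4
depth(s(s(s(r, r), r), s(s(s(s(r, r), s(r, r)), s(s(r, r), s(r, r))), s(s(s(r, r), s(r, r)), r)))) = 1 + max(2, 4) = 5

5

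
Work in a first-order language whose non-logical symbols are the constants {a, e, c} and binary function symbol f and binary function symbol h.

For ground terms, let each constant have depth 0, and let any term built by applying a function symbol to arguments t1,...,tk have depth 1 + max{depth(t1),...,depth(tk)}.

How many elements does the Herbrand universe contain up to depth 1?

If N_k denotes the number of depth-≤k ground terms, the 3 constants give N_0 = 3, and each function symbol of arity r contributes N_{k-1}^r new terms at level k: N_k = 3 + N_{k-1}^2 + N_{k-1}^2.
N_0 = 3
N_1 = 3 + 3^2 + 3^2 = 21

21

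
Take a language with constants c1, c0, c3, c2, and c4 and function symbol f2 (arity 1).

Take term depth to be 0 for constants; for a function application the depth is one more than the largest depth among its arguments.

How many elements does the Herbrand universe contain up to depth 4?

Write N_k for the number of ground terms of depth ≤ k. A term of depth ≤ k is either a constant or a function symbol applied to arguments of depth ≤ k−1, so N_k = 5 + N_{k-1}.
N_0 = 5
N_1 = 5 + 5 = 10
N_2 = 5 + 10 = 15
N_3 = 5 + 15 = 20
N_4 = 5 + 20 = 25

25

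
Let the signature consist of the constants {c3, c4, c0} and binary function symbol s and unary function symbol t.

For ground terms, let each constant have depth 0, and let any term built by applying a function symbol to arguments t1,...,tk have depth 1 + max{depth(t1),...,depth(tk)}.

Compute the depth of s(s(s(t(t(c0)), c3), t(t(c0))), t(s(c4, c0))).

5

depth(t(c0)) = 1 + depth(c0) = 1 + 0 = 1
depth(t(t(c0))) = 1 + depth(t(c0)) = 1 + 1 = 2
depth(s(t(t(c0)), c3)) = 1 + max(2, 0) = 3
depth(s(s(t(t(c0)), c3), t(t(c0)))) = 1 + max(3, 2) = 4
depth(s(c4, c0)) = 1 + max(0, 0) = 1
depth(t(s(c4, c0))) = 1 + depth(s(c4, c0)) = 1 + 1 = 2
depth(s(s(s(t(t(c0)), c3), t(t(c0))), t(s(c4, c0)))) = 1 + max(4, 2) = 5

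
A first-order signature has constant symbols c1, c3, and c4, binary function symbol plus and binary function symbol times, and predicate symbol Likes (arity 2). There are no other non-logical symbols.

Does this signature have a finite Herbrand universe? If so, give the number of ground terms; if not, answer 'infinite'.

infinite

The signature has at least one function symbol (plus, arity 2) and at least one constant (c1).
Iterating plus gives infinitely many distinct ground terms: c1, plus(c1, c1), plus(plus(c1, c1), plus(c1, c1)), ...
So the Herbrand universe is infinite.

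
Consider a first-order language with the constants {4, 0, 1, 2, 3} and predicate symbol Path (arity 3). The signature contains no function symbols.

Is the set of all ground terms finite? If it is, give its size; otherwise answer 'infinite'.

5

There are no function symbols, so every ground term is one of the 5 constants.
The Herbrand universe is {4, 0, 1, 2, 3}, which is finite with 5 elements.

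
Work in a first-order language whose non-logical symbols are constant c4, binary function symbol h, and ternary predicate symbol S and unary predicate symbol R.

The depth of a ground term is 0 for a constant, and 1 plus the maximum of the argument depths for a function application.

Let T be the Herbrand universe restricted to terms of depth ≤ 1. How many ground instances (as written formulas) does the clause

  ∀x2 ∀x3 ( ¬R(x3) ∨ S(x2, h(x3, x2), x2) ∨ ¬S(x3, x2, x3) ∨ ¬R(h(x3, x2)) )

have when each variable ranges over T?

4

Ground terms of depth ≤ 1:
  Count level by level. With function symbols h/2, the terms of depth ≤ k are the 1 constant together with each function applied to depth-≤(k−1) tuples, so N_k = 1 + N_{k-1}^2.
  N_0 = 1
  N_1 = 1 + 1^2 = 2
So there are 2 ground terms available for substitution.
The clause has 2 distinct variables (x2, x3), each appearing in the body. In the free term algebra distinct substitutions yield syntactically distinct ground instances.
Number of ground instances = 2^2 = 4.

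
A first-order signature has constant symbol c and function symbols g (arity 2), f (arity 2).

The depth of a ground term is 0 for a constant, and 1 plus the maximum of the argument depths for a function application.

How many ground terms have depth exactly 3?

Let N_k = |{terms of depth ≤ k}|. Then N_0 = 1 and N_k = 1 + N_{k-1}^2 + N_{k-1}^2 for k ≥ 1 (one summand per function symbol, arity giving the exponent).
N_0 = 1
N_1 = 1 + 1^2 + 1^2 = 3
N_2 = 1 + 3^2 + 3^2 = 19
N_3 = 1 + 19^2 + 19^2 = 723
Terms of depth exactly 3: N_3 − N_2 = 723 − 19 = 704.

704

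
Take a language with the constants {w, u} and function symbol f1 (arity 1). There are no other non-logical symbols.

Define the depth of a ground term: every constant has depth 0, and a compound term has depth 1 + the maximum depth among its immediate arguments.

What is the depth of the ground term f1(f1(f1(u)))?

depth(f1(u)) = 1 + depth(u) = 1 + 0 = 1
depth(f1(f1(u))) = 1 + depth(f1(u)) = 1 + 1 = 2
depth(f1(f1(f1(u)))) = 1 + depth(f1(f1(u))) = 1 + 2 = 3

3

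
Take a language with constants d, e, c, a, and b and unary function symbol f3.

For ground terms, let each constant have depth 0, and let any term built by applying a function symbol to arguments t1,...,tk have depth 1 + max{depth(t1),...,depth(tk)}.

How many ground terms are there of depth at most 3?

If N_k denotes the number of depth-≤k ground terms, the 5 constants give N_0 = 5, and each function symbol of arity r contributes N_{k-1}^r new terms at level k: N_k = 5 + N_{k-1}.
N_0 = 5
N_1 = 5 + 5 = 10
N_2 = 5 + 10 = 15
N_3 = 5 + 15 = 20

20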